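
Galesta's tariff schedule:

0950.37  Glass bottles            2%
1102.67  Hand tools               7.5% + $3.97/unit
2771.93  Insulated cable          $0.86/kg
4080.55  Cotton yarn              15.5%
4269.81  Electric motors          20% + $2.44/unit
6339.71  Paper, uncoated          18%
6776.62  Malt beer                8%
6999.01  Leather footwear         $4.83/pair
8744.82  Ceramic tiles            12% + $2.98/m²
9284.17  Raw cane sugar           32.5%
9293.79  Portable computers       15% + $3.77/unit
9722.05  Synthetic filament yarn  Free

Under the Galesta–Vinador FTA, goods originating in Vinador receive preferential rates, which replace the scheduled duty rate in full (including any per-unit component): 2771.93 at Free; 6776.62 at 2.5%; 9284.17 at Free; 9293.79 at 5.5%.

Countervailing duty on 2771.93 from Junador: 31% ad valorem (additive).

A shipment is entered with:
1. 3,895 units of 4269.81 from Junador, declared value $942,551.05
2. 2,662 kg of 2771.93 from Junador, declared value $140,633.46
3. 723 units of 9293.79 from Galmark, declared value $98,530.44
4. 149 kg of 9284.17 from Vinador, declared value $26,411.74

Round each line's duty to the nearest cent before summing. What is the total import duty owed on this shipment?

$261,404.98

Line 1 (4269.81, Junador, 3,895 units, $942,551.05):
Base rate for 4269.81 is 20% + $2.44/unit.
Duty = $942,551.05 × 20% + 3,895 × $2.44 = $198,014.01.
Line 2 (2771.93, Junador, 2,662 kg, $140,633.46):
Base rate for 2771.93 is $0.86/kg.
2771.93 has an FTA preferential rate, but origin Junador is not Vinador; base rate stands.
Additional duty on 2771.93 from Junador: +31% ad valorem. Applied ad valorem rate = 31%.
Duty = $140,633.46 × 31% + 2,662 × $0.86 = $45,885.69.
Line 3 (9293.79, Galmark, 723 units, $98,530.44):
Base rate for 9293.79 is 15% + $3.77/unit.
9293.79 has an FTA preferential rate, but origin Galmark is not Vinador; base rate stands.
Duty = $98,530.44 × 15% + 723 × $3.77 = $17,505.28.
Line 4 (9284.17, Vinador, 149 kg, $26,411.74):
Base rate for 9284.17 is 32.5%.
Origin Vinador qualifies under the Galesta–Vinador agreement and 9284.17 is covered: preferential rate Free applies instead.
Duty = $26,411.74 × 0% = $0.00.
Total = $198,014.01 + $45,885.69 + $17,505.28 + $0.00 = $261,404.98.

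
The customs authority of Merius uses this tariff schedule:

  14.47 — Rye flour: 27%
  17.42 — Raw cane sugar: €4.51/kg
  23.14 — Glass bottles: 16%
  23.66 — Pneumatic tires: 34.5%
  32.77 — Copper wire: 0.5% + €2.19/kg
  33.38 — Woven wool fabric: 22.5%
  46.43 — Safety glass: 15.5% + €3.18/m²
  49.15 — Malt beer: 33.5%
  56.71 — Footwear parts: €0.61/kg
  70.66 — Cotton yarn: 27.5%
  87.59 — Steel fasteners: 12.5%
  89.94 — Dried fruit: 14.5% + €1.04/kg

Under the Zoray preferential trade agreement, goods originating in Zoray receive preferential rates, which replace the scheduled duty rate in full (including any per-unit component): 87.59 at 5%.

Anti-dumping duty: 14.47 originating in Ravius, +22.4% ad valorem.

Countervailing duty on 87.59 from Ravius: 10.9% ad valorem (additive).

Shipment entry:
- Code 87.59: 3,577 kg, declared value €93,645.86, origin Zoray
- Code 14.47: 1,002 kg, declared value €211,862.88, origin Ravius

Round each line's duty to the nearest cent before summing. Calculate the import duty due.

€109,342.55

Line 1 (87.59, Zoray, 3,577 kg, €93,645.86):
Base rate for 87.59 is 12.5%.
Origin Zoray qualifies under the Merius–Zoray agreement and 87.59 is covered: preferential rate 5% applies instead.
The additional-duty order on 87.59 targets Ravius, not Zoray; it does not apply.
Duty = €93,645.86 × 5% = €4,682.29.
Line 2 (14.47, Ravius, 1,002 kg, €211,862.88):
Base rate for 14.47 is 27%.
Additional duty on 14.47 from Ravius: +22.4%. Applied ad valorem rate: 27% + 22.4% = 49.4%.
Duty = €211,862.88 × 49.4% = €104,660.26.
Total = €4,682.29 + €104,660.26 = €109,342.55.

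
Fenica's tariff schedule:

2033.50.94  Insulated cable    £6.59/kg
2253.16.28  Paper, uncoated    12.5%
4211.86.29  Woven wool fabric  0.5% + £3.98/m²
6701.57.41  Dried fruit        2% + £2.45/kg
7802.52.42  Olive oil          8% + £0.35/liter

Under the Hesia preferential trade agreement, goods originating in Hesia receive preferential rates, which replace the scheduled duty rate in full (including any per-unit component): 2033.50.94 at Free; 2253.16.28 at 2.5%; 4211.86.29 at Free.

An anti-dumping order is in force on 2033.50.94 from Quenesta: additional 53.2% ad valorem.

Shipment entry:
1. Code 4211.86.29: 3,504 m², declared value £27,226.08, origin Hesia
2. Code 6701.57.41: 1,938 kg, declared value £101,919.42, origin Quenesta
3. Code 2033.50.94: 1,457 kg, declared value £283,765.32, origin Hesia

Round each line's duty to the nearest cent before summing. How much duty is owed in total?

£6,786.49

Line 1 (4211.86.29, Hesia, 3,504 m², £27,226.08):
Base rate for 4211.86.29 is 0.5% + £3.98/m².
Origin Hesia qualifies under the Fenica–Hesia agreement and 4211.86.29 is covered: preferential rate Free applies instead.
Duty = £27,226.08 × 0% = £0.00.
Line 2 (6701.57.41, Quenesta, 1,938 kg, £101,919.42):
Base rate for 6701.57.41 is 2% + £2.45/kg.
Duty = £101,919.42 × 2% + 1,938 × £2.45 = £6,786.49.
Line 3 (2033.50.94, Hesia, 1,457 kg, £283,765.32):
Base rate for 2033.50.94 is £6.59/kg.
Origin Hesia qualifies under the Fenica–Hesia agreement and 2033.50.94 is covered: preferential rate Free applies instead.
The additional-duty order on 2033.50.94 targets Quenesta, not Hesia; it does not apply.
Duty = £283,765.32 × 0% = £0.00.
Total = £0.00 + £6,786.49 + £0.00 = £6,786.49.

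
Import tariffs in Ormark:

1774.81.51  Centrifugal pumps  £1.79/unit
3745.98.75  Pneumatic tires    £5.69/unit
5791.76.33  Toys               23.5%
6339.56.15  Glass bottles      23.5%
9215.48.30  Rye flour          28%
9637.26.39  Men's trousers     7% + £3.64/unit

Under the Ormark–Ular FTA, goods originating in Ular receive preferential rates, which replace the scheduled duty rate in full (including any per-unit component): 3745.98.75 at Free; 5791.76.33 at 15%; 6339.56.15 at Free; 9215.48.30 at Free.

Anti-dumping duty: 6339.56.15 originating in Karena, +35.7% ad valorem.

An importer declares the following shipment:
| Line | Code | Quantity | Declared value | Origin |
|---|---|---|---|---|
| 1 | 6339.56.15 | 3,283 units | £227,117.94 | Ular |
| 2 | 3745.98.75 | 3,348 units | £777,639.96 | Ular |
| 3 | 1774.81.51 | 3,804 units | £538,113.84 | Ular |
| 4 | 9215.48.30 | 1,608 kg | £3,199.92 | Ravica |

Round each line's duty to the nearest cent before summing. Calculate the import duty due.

Line 1 (6339.56.15, Ular, 3,283 units, £227,117.94):
Base rate for 6339.56.15 is 23.5%.
Origin Ular qualifies under the Ormark–Ular agreement and 6339.56.15 is covered: preferential rate Free applies instead.
The additional-duty order on 6339.56.15 targets Karena, not Ular; it does not apply.
Duty = £227,117.94 × 0% = £0.00.
Line 2 (3745.98.75, Ular, 3,348 units, £777,639.96):
Base rate for 3745.98.75 is £5.69/unit.
Origin Ular qualifies under the Ormark–Ular agreement and 3745.98.75 is covered: preferential rate Free applies instead.
Duty = £777,639.96 × 0% = £0.00.
Line 3 (1774.81.51, Ular, 3,804 units, £538,113.84):
Base rate for 1774.81.51 is £1.79/unit.
Origin Ular is the FTA partner but 1774.81.51 is not on the preference list; base rate stands.
Duty = 3,804 × £1.79 = £6,809.16.
Line 4 (9215.48.30, Ravica, 1,608 kg, £3,199.92):
Base rate for 9215.48.30 is 28%.
9215.48.30 has an FTA preferential rate, but origin Ravica is not Ular; base rate stands.
Duty = £3,199.92 × 28% = £895.98.
Total = £0.00 + £0.00 + £6,809.16 + £895.98 = £7,705.14.

£7,705.14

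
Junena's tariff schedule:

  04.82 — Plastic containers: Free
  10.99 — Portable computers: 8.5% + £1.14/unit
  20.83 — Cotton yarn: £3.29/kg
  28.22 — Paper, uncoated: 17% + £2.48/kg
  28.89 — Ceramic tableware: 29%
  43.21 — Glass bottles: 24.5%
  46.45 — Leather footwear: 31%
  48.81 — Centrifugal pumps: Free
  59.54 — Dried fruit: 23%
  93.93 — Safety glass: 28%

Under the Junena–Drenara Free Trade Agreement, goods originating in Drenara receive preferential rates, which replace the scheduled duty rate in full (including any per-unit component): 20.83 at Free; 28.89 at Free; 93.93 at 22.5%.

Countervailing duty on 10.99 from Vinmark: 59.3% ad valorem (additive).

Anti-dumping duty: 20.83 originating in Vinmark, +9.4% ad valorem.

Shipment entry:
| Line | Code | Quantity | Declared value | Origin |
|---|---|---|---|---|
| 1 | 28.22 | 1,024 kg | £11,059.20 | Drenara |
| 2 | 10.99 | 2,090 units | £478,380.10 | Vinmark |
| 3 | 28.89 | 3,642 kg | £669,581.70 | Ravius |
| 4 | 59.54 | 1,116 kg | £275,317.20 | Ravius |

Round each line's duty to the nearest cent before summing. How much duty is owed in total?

Line 1 (28.22, Drenara, 1,024 kg, £11,059.20):
Base rate for 28.22 is 17% + £2.48/kg.
Origin Drenara is the FTA partner but 28.22 is not on the preference list; base rate stands.
Duty = £11,059.20 × 17% + 1,024 × £2.48 = £4,419.58.
Line 2 (10.99, Vinmark, 2,090 units, £478,380.10):
Base rate for 10.99 is 8.5% + £1.14/unit.
Additional duty on 10.99 from Vinmark: +59.3%. Applied ad valorem rate: 8.5% + 59.3% = 67.8%.
Duty = £478,380.10 × 67.8% + 2,090 × £1.14 = £326,724.31.
Line 3 (28.89, Ravius, 3,642 kg, £669,581.70):
Base rate for 28.89 is 29%.
28.89 has an FTA preferential rate, but origin Ravius is not Drenara; base rate stands.
Duty = £669,581.70 × 29% = £194,178.69.
Line 4 (59.54, Ravius, 1,116 kg, £275,317.20):
Base rate for 59.54 is 23%.
Duty = £275,317.20 × 23% = £63,322.96.
Total = £4,419.58 + £326,724.31 + £194,178.69 + £63,322.96 = £588,645.54.

£588,645.54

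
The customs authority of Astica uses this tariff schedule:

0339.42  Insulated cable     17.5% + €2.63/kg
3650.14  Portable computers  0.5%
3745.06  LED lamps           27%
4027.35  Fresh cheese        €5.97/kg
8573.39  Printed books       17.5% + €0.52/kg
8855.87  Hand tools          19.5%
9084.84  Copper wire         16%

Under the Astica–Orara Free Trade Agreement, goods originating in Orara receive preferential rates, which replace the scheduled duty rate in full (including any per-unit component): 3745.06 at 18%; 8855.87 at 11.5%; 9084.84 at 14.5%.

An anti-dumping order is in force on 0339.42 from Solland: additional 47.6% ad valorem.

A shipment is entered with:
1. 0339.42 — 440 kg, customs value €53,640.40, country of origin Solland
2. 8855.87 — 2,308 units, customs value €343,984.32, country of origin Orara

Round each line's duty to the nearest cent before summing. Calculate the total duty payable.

€75,635.30

Line 1 (0339.42, Solland, 440 kg, €53,640.40):
Base rate for 0339.42 is 17.5% + €2.63/kg.
Additional duty on 0339.42 from Solland: +47.6%. Applied ad valorem rate: 17.5% + 47.6% = 65.1%.
Duty = €53,640.40 × 65.1% + 440 × €2.63 = €36,077.10.
Line 2 (8855.87, Orara, 2,308 units, €343,984.32):
Base rate for 8855.87 is 19.5%.
Origin Orara qualifies under the Astica–Orara agreement and 8855.87 is covered: preferential rate 11.5% applies instead.
Duty = €343,984.32 × 11.5% = €39,558.20.
Total = €36,077.10 + €39,558.20 = €75,635.30.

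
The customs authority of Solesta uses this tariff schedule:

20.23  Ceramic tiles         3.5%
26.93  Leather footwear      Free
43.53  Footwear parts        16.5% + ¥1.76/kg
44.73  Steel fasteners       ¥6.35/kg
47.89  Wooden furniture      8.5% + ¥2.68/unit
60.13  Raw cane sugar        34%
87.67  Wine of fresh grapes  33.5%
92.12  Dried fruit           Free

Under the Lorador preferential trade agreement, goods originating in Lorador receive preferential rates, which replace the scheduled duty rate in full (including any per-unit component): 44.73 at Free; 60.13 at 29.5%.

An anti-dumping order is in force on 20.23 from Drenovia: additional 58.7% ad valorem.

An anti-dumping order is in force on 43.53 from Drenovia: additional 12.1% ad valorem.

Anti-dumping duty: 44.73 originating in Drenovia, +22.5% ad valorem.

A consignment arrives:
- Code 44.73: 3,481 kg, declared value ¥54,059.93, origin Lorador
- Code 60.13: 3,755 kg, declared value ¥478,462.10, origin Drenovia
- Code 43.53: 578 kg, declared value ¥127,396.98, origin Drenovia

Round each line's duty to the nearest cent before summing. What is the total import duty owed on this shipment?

Line 1 (44.73, Lorador, 3,481 kg, ¥54,059.93):
Base rate for 44.73 is ¥6.35/kg.
Origin Lorador qualifies under the Solesta–Lorador agreement and 44.73 is covered: preferential rate Free applies instead.
The additional-duty order on 44.73 targets Drenovia, not Lorador; it does not apply.
Duty = ¥54,059.93 × 0% = ¥0.00.
Line 2 (60.13, Drenovia, 3,755 kg, ¥478,462.10):
Base rate for 60.13 is 34%.
60.13 has an FTA preferential rate, but origin Drenovia is not Lorador; base rate stands.
Duty = ¥478,462.10 × 34% = ¥162,677.11.
Line 3 (43.53, Drenovia, 578 kg, ¥127,396.98):
Base rate for 43.53 is 16.5% + ¥1.76/kg.
Additional duty on 43.53 from Drenovia: +12.1%. Applied ad valorem rate: 16.5% + 12.1% = 28.6%.
Duty = ¥127,396.98 × 28.6% + 578 × ¥1.76 = ¥37,452.82.
Total = ¥0.00 + ¥162,677.11 + ¥37,452.82 = ¥200,129.93.

¥200,129.93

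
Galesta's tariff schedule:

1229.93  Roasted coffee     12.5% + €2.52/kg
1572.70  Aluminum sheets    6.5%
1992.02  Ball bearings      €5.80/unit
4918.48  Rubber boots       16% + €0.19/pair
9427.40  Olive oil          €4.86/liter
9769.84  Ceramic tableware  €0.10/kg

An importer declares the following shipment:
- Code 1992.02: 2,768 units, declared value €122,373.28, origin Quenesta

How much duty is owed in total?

Line 1 (1992.02, Quenesta, 2,768 units, €122,373.28):
Base rate for 1992.02 is €5.80/unit.
Duty = 2,768 × €5.80 = €16,054.40.

€16,054.40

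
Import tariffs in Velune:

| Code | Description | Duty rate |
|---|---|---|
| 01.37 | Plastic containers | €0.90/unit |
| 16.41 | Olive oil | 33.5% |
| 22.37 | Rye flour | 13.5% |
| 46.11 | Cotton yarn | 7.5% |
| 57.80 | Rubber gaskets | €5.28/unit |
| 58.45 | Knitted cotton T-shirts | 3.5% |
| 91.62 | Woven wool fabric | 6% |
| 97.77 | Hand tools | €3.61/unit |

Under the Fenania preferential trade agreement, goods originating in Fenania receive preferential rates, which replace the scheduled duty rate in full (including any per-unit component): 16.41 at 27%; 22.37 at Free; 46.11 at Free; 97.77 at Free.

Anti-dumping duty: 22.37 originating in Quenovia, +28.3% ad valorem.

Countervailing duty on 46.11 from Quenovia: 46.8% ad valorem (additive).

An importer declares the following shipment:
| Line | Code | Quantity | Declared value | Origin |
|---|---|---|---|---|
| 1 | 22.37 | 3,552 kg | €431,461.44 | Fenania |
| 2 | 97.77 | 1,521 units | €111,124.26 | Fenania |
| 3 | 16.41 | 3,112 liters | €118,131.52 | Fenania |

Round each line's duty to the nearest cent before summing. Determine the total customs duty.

Line 1 (22.37, Fenania, 3,552 kg, €431,461.44):
Base rate for 22.37 is 13.5%.
Origin Fenania qualifies under the Velune–Fenania agreement and 22.37 is covered: preferential rate Free applies instead.
The additional-duty order on 22.37 targets Quenovia, not Fenania; it does not apply.
Duty = €431,461.44 × 0% = €0.00.
Line 2 (97.77, Fenania, 1,521 units, €111,124.26):
Base rate for 97.77 is €3.61/unit.
Origin Fenania qualifies under the Velune–Fenania agreement and 97.77 is covered: preferential rate Free applies instead.
Duty = €111,124.26 × 0% = €0.00.
Line 3 (16.41, Fenania, 3,112 liters, €118,131.52):
Base rate for 16.41 is 33.5%.
Origin Fenania qualifies under the Velune–Fenania agreement and 16.41 is covered: preferential rate 27% applies instead.
Duty = €118,131.52 × 27% = €31,895.51.
Total = €0.00 + €0.00 + €31,895.51 = €31,895.51.

€31,895.51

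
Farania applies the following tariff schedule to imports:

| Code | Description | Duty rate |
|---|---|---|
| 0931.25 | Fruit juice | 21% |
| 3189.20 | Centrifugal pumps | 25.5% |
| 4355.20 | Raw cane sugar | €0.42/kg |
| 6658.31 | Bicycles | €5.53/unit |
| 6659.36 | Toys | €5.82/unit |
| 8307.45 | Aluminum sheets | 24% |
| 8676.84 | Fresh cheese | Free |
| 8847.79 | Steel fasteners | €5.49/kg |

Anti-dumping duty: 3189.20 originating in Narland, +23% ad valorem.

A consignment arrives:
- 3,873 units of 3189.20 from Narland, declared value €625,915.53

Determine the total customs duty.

Line 1 (3189.20, Narland, 3,873 units, €625,915.53):
Base rate for 3189.20 is 25.5%.
Additional duty on 3189.20 from Narland: +23%. Applied ad valorem rate: 25.5% + 23% = 48.5%.
Duty = €625,915.53 × 48.5% = €303,569.03.

€303,569.03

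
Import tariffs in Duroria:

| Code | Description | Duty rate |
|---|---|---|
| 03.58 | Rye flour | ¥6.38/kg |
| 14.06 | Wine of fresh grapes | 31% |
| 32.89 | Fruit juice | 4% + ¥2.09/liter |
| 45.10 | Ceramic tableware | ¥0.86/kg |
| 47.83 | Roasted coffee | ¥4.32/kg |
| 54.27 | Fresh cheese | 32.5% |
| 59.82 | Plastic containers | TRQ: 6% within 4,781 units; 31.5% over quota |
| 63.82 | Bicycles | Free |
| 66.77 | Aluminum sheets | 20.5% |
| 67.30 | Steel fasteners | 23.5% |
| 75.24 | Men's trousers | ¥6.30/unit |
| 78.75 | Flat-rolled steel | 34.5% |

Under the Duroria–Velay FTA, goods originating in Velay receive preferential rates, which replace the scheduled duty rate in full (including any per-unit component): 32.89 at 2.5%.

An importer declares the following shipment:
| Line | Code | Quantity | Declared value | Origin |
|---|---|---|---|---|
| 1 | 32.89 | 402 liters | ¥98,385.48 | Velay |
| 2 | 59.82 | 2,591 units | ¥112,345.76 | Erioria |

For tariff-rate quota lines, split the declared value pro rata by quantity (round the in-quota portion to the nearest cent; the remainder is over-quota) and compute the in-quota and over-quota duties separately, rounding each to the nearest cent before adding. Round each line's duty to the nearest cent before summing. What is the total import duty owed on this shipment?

¥9,200.39

Line 1 (32.89, Velay, 402 liters, ¥98,385.48):
Base rate for 32.89 is 4% + ¥2.09/liter.
Origin Velay qualifies under the Duroria–Velay agreement and 32.89 is covered: preferential rate 2.5% applies instead.
Duty = ¥98,385.48 × 2.5% = ¥2,459.64.
Line 2 (59.82, Erioria, 2,591 units, ¥112,345.76):
Code 59.82 is under a tariff-rate quota (threshold 4,781 units). Quantity 2,591 units is within the quota, so the in-quota rate 6% applies to the full value.
Duty = ¥112,345.76 × 6% = ¥6,740.75.
Total = ¥2,459.64 + ¥6,740.75 = ¥9,200.39.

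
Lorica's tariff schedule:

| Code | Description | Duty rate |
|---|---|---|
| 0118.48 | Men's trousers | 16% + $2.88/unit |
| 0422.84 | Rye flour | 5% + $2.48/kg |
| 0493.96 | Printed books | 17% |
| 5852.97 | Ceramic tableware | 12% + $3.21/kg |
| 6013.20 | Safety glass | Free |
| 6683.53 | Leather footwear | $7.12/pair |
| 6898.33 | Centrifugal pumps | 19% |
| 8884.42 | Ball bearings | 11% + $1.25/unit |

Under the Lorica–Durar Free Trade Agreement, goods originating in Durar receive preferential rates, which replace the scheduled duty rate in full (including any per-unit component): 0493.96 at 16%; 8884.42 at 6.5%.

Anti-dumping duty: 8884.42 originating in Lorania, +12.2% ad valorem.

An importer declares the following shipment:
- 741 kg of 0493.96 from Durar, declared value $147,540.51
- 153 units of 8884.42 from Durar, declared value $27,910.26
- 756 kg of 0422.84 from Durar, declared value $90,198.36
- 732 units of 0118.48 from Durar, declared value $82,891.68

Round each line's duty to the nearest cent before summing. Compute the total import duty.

Line 1 (0493.96, Durar, 741 kg, $147,540.51):
Base rate for 0493.96 is 17%.
Origin Durar qualifies under the Lorica–Durar agreement and 0493.96 is covered: preferential rate 16% applies instead.
Duty = $147,540.51 × 16% = $23,606.48.
Line 2 (8884.42, Durar, 153 units, $27,910.26):
Base rate for 8884.42 is 11% + $1.25/unit.
Origin Durar qualifies under the Lorica–Durar agreement and 8884.42 is covered: preferential rate 6.5% applies instead.
The additional-duty order on 8884.42 targets Lorania, not Durar; it does not apply.
Duty = $27,910.26 × 6.5% = $1,814.17.
Line 3 (0422.84, Durar, 756 kg, $90,198.36):
Base rate for 0422.84 is 5% + $2.48/kg.
Origin Durar is the FTA partner but 0422.84 is not on the preference list; base rate stands.
Duty = $90,198.36 × 5% + 756 × $2.48 = $6,384.80.
Line 4 (0118.48, Durar, 732 units, $82,891.68):
Base rate for 0118.48 is 16% + $2.88/unit.
Origin Durar is the FTA partner but 0118.48 is not on the preference list; base rate stands.
Duty = $82,891.68 × 16% + 732 × $2.88 = $15,370.83.
Total = $23,606.48 + $1,814.17 + $6,384.80 + $15,370.83 = $47,176.28.

$47,176.28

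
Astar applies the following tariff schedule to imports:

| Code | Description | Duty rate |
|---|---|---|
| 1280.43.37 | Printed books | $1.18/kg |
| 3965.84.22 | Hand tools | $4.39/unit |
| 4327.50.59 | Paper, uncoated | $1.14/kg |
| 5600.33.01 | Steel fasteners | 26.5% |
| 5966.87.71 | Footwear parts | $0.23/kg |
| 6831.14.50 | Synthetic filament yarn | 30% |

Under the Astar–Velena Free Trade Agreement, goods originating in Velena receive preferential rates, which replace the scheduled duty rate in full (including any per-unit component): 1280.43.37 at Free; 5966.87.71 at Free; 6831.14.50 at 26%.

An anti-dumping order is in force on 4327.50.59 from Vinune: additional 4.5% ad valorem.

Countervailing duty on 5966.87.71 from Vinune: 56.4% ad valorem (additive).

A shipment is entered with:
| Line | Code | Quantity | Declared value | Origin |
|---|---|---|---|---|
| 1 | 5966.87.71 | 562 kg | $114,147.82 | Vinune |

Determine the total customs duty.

Line 1 (5966.87.71, Vinune, 562 kg, $114,147.82):
Base rate for 5966.87.71 is $0.23/kg.
5966.87.71 has an FTA preferential rate, but origin Vinune is not Velena; base rate stands.
Additional duty on 5966.87.71 from Vinune: +56.4% ad valorem. Applied ad valorem rate = 56.4%.
Duty = $114,147.82 × 56.4% + 562 × $0.23 = $64,508.63.

$64,508.63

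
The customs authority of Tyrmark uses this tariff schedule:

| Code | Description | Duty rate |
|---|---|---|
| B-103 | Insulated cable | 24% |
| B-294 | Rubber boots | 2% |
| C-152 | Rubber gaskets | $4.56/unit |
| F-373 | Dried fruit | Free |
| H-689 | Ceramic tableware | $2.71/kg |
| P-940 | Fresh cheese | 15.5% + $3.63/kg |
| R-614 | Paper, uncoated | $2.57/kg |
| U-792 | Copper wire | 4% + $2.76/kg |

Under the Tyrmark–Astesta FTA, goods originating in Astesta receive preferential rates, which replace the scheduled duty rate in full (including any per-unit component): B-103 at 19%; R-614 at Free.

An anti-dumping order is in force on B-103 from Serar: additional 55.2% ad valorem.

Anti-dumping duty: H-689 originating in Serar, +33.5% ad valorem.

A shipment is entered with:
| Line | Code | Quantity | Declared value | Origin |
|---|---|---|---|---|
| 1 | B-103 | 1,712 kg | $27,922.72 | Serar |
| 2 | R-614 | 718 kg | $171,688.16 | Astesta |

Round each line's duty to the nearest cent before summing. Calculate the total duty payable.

$22,114.79

Line 1 (B-103, Serar, 1,712 kg, $27,922.72):
Base rate for B-103 is 24%.
B-103 has an FTA preferential rate, but origin Serar is not Astesta; base rate stands.
Additional duty on B-103 from Serar: +55.2%. Applied ad valorem rate: 24% + 55.2% = 79.2%.
Duty = $27,922.72 × 79.2% = $22,114.79.
Line 2 (R-614, Astesta, 718 kg, $171,688.16):
Base rate for R-614 is $2.57/kg.
Origin Astesta qualifies under the Tyrmark–Astesta agreement and R-614 is covered: preferential rate Free applies instead.
Duty = $171,688.16 × 0% = $0.00.
Total = $22,114.79 + $0.00 = $22,114.79.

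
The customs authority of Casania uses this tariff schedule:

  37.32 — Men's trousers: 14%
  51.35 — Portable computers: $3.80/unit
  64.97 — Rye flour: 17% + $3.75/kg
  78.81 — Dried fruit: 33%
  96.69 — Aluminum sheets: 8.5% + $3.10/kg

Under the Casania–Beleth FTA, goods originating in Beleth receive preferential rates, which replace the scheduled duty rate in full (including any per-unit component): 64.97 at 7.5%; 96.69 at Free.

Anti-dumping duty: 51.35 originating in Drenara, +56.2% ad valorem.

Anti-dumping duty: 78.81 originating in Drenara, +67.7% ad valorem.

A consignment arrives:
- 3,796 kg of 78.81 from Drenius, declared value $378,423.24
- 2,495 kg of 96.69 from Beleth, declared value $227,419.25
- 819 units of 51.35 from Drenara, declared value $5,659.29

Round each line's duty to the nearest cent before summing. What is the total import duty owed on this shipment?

$131,172.39

Line 1 (78.81, Drenius, 3,796 kg, $378,423.24):
Base rate for 78.81 is 33%.
The additional-duty order on 78.81 targets Drenara, not Drenius; it does not apply.
Duty = $378,423.24 × 33% = $124,879.67.
Line 2 (96.69, Beleth, 2,495 kg, $227,419.25):
Base rate for 96.69 is 8.5% + $3.10/kg.
Origin Beleth qualifies under the Casania–Beleth agreement and 96.69 is covered: preferential rate Free applies instead.
Duty = $227,419.25 × 0% = $0.00.
Line 3 (51.35, Drenara, 819 units, $5,659.29):
Base rate for 51.35 is $3.80/unit.
Additional duty on 51.35 from Drenara: +56.2% ad valorem. Applied ad valorem rate = 56.2%.
Duty = $5,659.29 × 56.2% + 819 × $3.80 = $6,292.72.
Total = $124,879.67 + $0.00 + $6,292.72 = $131,172.39.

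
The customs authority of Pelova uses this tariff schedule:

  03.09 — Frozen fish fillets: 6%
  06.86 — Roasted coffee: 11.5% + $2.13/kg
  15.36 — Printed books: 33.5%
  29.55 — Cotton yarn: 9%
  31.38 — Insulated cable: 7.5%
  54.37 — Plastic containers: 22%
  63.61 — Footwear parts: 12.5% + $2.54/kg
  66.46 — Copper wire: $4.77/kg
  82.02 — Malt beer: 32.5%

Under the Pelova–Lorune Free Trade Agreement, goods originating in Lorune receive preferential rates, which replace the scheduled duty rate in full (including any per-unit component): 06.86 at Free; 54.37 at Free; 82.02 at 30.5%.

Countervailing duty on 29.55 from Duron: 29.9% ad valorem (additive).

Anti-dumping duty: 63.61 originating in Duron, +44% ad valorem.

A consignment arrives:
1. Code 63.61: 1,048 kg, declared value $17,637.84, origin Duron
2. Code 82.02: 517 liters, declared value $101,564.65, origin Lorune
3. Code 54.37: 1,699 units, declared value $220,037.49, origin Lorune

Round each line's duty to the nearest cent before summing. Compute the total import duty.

Line 1 (63.61, Duron, 1,048 kg, $17,637.84):
Base rate for 63.61 is 12.5% + $2.54/kg.
Additional duty on 63.61 from Duron: +44%. Applied ad valorem rate: 12.5% + 44% = 56.5%.
Duty = $17,637.84 × 56.5% + 1,048 × $2.54 = $12,627.30.
Line 2 (82.02, Lorune, 517 liters, $101,564.65):
Base rate for 82.02 is 32.5%.
Origin Lorune qualifies under the Pelova–Lorune agreement and 82.02 is covered: preferential rate 30.5% applies instead.
Duty = $101,564.65 × 30.5% = $30,977.22.
Line 3 (54.37, Lorune, 1,699 units, $220,037.49):
Base rate for 54.37 is 22%.
Origin Lorune qualifies under the Pelova–Lorune agreement and 54.37 is covered: preferential rate Free applies instead.
Duty = $220,037.49 × 0% = $0.00.
Total = $12,627.30 + $30,977.22 + $0.00 = $43,604.52.

$43,604.52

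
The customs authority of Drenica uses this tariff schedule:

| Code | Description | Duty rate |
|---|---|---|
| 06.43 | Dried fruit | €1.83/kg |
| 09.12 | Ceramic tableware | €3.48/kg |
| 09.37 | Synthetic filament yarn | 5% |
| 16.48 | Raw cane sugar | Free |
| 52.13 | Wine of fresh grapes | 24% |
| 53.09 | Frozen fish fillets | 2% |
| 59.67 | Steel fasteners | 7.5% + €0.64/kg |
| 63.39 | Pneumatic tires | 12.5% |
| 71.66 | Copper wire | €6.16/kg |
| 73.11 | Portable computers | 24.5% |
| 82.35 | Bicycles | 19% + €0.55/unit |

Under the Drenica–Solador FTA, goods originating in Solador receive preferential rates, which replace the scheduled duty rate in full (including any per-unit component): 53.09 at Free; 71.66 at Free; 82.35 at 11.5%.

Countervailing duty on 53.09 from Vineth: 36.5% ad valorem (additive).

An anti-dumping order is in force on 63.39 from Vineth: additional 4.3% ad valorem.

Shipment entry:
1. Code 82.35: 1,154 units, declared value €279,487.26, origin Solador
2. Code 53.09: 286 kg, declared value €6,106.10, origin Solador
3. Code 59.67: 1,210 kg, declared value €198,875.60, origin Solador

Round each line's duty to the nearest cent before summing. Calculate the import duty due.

Line 1 (82.35, Solador, 1,154 units, €279,487.26):
Base rate for 82.35 is 19% + €0.55/unit.
Origin Solador qualifies under the Drenica–Solador agreement and 82.35 is covered: preferential rate 11.5% applies instead.
Duty = €279,487.26 × 11.5% = €32,141.03.
Line 2 (53.09, Solador, 286 kg, €6,106.10):
Base rate for 53.09 is 2%.
Origin Solador qualifies under the Drenica–Solador agreement and 53.09 is covered: preferential rate Free applies instead.
The additional-duty order on 53.09 targets Vineth, not Solador; it does not apply.
Duty = €6,106.10 × 0% = €0.00.
Line 3 (59.67, Solador, 1,210 kg, €198,875.60):
Base rate for 59.67 is 7.5% + €0.64/kg.
Origin Solador is the FTA partner but 59.67 is not on the preference list; base rate stands.
Duty = €198,875.60 × 7.5% + 1,210 × €0.64 = €15,690.07.
Total = €32,141.03 + €0.00 + €15,690.07 = €47,831.10.

€47,831.10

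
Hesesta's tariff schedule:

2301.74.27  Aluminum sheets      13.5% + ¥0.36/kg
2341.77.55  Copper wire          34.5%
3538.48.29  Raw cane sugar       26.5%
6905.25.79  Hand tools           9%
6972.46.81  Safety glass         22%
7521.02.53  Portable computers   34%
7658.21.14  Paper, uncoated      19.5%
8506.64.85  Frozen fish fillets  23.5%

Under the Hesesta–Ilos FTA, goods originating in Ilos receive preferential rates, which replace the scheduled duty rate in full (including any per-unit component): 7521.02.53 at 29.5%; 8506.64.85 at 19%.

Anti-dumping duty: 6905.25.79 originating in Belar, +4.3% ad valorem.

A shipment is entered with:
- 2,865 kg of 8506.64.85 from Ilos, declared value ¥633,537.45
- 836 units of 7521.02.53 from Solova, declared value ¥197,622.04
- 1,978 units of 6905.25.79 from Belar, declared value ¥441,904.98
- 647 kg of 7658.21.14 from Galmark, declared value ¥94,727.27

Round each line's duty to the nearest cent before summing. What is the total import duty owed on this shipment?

Line 1 (8506.64.85, Ilos, 2,865 kg, ¥633,537.45):
Base rate for 8506.64.85 is 23.5%.
Origin Ilos qualifies under the Hesesta–Ilos agreement and 8506.64.85 is covered: preferential rate 19% applies instead.
Duty = ¥633,537.45 × 19% = ¥120,372.12.
Line 2 (7521.02.53, Solova, 836 units, ¥197,622.04):
Base rate for 7521.02.53 is 34%.
7521.02.53 has an FTA preferential rate, but origin Solova is not Ilos; base rate stands.
Duty = ¥197,622.04 × 34% = ¥67,191.49.
Line 3 (6905.25.79, Belar, 1,978 units, ¥441,904.98):
Base rate for 6905.25.79 is 9%.
Additional duty on 6905.25.79 from Belar: +4.3%. Applied ad valorem rate: 9% + 4.3% = 13.3%.
Duty = ¥441,904.98 × 13.3% = ¥58,773.36.
Line 4 (7658.21.14, Galmark, 647 kg, ¥94,727.27):
Base rate for 7658.21.14 is 19.5%.
Duty = ¥94,727.27 × 19.5% = ¥18,471.82.
Total = ¥120,372.12 + ¥67,191.49 + ¥58,773.36 + ¥18,471.82 = ¥264,808.79.

¥264,808.79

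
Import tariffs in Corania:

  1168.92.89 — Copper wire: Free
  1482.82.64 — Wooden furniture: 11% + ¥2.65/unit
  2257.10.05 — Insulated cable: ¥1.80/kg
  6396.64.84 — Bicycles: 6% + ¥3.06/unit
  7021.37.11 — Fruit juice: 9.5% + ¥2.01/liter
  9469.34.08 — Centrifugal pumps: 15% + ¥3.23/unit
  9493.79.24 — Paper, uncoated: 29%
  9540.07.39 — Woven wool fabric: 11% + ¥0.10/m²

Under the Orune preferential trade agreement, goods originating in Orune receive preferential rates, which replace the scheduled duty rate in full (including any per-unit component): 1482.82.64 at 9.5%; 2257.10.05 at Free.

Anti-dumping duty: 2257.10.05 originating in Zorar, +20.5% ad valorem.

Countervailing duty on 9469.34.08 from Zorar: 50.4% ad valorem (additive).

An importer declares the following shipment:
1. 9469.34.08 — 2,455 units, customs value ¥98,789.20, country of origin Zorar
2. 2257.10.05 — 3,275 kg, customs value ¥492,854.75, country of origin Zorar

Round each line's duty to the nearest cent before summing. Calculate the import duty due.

¥179,468.01

Line 1 (9469.34.08, Zorar, 2,455 units, ¥98,789.20):
Base rate for 9469.34.08 is 15% + ¥3.23/unit.
Additional duty on 9469.34.08 from Zorar: +50.4%. Applied ad valorem rate: 15% + 50.4% = 65.4%.
Duty = ¥98,789.20 × 65.4% + 2,455 × ¥3.23 = ¥72,537.79.
Line 2 (2257.10.05, Zorar, 3,275 kg, ¥492,854.75):
Base rate for 2257.10.05 is ¥1.80/kg.
2257.10.05 has an FTA preferential rate, but origin Zorar is not Orune; base rate stands.
Additional duty on 2257.10.05 from Zorar: +20.5% ad valorem. Applied ad valorem rate = 20.5%.
Duty = ¥492,854.75 × 20.5% + 3,275 × ¥1.80 = ¥106,930.22.
Total = ¥72,537.79 + ¥106,930.22 = ¥179,468.01.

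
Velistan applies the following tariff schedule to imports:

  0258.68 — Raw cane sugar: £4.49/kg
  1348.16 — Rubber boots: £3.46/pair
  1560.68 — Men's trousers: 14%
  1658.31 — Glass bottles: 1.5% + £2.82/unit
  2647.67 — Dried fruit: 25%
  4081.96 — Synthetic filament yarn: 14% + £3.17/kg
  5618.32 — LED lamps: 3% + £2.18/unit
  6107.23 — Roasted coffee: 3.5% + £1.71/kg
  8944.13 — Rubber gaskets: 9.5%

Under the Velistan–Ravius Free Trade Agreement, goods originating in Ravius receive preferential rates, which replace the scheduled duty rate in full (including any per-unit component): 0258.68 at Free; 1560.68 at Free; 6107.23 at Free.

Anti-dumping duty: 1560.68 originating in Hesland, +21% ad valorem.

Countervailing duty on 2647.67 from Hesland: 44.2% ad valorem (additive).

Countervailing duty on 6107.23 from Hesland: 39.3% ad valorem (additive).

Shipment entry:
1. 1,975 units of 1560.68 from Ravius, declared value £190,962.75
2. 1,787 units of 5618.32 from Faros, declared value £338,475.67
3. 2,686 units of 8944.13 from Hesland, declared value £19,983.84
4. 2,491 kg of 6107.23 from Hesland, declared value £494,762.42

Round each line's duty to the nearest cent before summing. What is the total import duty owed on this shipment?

Line 1 (1560.68, Ravius, 1,975 units, £190,962.75):
Base rate for 1560.68 is 14%.
Origin Ravius qualifies under the Velistan–Ravius agreement and 1560.68 is covered: preferential rate Free applies instead.
The additional-duty order on 1560.68 targets Hesland, not Ravius; it does not apply.
Duty = £190,962.75 × 0% = £0.00.
Line 2 (5618.32, Faros, 1,787 units, £338,475.67):
Base rate for 5618.32 is 3% + £2.18/unit.
Duty = £338,475.67 × 3% + 1,787 × £2.18 = £14,049.93.
Line 3 (8944.13, Hesland, 2,686 units, £19,983.84):
Base rate for 8944.13 is 9.5%.
Duty = £19,983.84 × 9.5% = £1,898.46.
Line 4 (6107.23, Hesland, 2,491 kg, £494,762.42):
Base rate for 6107.23 is 3.5% + £1.71/kg.
6107.23 has an FTA preferential rate, but origin Hesland is not Ravius; base rate stands.
Additional duty on 6107.23 from Hesland: +39.3%. Applied ad valorem rate: 3.5% + 39.3% = 42.8%.
Duty = £494,762.42 × 42.8% + 2,491 × £1.71 = £216,017.93.
Total = £0.00 + £14,049.93 + £1,898.46 + £216,017.93 = £231,966.32.

£231,966.32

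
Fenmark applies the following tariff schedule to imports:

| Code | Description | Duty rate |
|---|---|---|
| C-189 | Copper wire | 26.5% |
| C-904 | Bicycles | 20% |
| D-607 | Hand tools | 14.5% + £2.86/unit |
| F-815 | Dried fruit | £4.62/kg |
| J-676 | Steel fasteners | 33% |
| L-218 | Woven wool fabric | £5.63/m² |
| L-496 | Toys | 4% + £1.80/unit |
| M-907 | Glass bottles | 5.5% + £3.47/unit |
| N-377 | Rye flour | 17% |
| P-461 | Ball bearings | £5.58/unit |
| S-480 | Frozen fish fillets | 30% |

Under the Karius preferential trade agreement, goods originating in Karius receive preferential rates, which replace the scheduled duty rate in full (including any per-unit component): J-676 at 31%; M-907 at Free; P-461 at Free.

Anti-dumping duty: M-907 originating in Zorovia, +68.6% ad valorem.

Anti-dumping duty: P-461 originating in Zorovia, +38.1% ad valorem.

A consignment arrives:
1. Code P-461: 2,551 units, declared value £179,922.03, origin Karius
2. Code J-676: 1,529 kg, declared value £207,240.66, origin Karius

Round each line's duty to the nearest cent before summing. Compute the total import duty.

Line 1 (P-461, Karius, 2,551 units, £179,922.03):
Base rate for P-461 is £5.58/unit.
Origin Karius qualifies under the Fenmark–Karius agreement and P-461 is covered: preferential rate Free applies instead.
The additional-duty order on P-461 targets Zorovia, not Karius; it does not apply.
Duty = £179,922.03 × 0% = £0.00.
Line 2 (J-676, Karius, 1,529 kg, £207,240.66):
Base rate for J-676 is 33%.
Origin Karius qualifies under the Fenmark–Karius agreement and J-676 is covered: preferential rate 31% applies instead.
Duty = £207,240.66 × 31% = £64,244.60.
Total = £0.00 + £64,244.60 = £64,244.60.

£64,244.60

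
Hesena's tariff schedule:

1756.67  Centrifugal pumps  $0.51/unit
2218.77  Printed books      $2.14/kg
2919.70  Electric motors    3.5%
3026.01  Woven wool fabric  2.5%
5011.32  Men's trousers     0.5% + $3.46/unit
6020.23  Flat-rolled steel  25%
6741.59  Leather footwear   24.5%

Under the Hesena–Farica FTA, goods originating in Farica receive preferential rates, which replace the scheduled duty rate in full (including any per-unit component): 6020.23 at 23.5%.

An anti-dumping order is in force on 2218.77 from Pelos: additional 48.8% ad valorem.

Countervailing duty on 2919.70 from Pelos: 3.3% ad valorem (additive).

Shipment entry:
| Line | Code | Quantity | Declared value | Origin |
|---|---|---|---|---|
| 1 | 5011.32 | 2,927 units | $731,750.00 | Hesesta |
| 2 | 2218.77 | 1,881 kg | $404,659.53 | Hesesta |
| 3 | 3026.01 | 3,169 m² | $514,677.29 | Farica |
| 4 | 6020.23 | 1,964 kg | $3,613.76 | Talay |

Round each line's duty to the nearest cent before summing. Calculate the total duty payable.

$31,581.88

Line 1 (5011.32, Hesesta, 2,927 units, $731,750.00):
Base rate for 5011.32 is 0.5% + $3.46/unit.
Duty = $731,750.00 × 0.5% + 2,927 × $3.46 = $13,786.17.
Line 2 (2218.77, Hesesta, 1,881 kg, $404,659.53):
Base rate for 2218.77 is $2.14/kg.
The additional-duty order on 2218.77 targets Pelos, not Hesesta; it does not apply.
Duty = 1,881 × $2.14 = $4,025.34.
Line 3 (3026.01, Farica, 3,169 m², $514,677.29):
Base rate for 3026.01 is 2.5%.
Origin Farica is the FTA partner but 3026.01 is not on the preference list; base rate stands.
Duty = $514,677.29 × 2.5% = $12,866.93.
Line 4 (6020.23, Talay, 1,964 kg, $3,613.76):
Base rate for 6020.23 is 25%.
6020.23 has an FTA preferential rate, but origin Talay is not Farica; base rate stands.
Duty = $3,613.76 × 25% = $903.44.
Total = $13,786.17 + $4,025.34 + $12,866.93 + $903.44 = $31,581.88.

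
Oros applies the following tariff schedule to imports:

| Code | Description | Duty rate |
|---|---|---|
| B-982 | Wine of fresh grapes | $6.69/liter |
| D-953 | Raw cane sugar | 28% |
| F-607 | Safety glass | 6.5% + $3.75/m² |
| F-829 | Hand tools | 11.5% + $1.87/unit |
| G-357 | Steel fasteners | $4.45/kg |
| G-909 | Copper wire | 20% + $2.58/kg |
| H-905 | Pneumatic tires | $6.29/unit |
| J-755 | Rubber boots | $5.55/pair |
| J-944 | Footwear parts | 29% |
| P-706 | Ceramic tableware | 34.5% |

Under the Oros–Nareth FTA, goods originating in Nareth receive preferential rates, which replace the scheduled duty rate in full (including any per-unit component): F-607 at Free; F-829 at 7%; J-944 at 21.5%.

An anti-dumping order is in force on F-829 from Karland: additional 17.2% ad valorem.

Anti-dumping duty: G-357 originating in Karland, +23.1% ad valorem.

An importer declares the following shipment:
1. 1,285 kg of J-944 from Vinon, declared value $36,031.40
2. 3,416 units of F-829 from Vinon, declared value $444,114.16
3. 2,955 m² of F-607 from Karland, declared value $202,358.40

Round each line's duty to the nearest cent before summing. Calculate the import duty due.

Line 1 (J-944, Vinon, 1,285 kg, $36,031.40):
Base rate for J-944 is 29%.
J-944 has an FTA preferential rate, but origin Vinon is not Nareth; base rate stands.
Duty = $36,031.40 × 29% = $10,449.11.
Line 2 (F-829, Vinon, 3,416 units, $444,114.16):
Base rate for F-829 is 11.5% + $1.87/unit.
F-829 has an FTA preferential rate, but origin Vinon is not Nareth; base rate stands.
The additional-duty order on F-829 targets Karland, not Vinon; it does not apply.
Duty = $444,114.16 × 11.5% + 3,416 × $1.87 = $57,461.05.
Line 3 (F-607, Karland, 2,955 m², $202,358.40):
Base rate for F-607 is 6.5% + $3.75/m².
F-607 has an FTA preferential rate, but origin Karland is not Nareth; base rate stands.
Duty = $202,358.40 × 6.5% + 2,955 × $3.75 = $24,234.55.
Total = $10,449.11 + $57,461.05 + $24,234.55 = $92,144.71.

$92,144.71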